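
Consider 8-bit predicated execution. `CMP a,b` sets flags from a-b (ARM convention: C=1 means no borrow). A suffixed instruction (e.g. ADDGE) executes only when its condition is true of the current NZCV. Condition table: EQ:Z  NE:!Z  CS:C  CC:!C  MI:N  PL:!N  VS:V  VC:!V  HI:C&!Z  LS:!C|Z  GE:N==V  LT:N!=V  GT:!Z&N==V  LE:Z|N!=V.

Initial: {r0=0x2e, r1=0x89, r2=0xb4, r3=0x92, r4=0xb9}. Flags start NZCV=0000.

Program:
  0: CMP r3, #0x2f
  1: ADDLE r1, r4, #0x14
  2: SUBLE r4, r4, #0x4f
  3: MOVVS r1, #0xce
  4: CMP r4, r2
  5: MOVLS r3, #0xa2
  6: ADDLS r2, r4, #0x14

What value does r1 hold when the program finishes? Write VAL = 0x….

VAL = 0xce

0: ✓ CMP  NZCV=0011
1: ✓ ADDLE  r1←0xcd
2: ✓ SUBLE  r4←0x6a
3: ✓ MOVVS  r1←0xce
4: ✓ CMP  NZCV=1001
5: ✓ MOVLS  r3←0xa2
6: ✓ ADDLS  r2←0x7e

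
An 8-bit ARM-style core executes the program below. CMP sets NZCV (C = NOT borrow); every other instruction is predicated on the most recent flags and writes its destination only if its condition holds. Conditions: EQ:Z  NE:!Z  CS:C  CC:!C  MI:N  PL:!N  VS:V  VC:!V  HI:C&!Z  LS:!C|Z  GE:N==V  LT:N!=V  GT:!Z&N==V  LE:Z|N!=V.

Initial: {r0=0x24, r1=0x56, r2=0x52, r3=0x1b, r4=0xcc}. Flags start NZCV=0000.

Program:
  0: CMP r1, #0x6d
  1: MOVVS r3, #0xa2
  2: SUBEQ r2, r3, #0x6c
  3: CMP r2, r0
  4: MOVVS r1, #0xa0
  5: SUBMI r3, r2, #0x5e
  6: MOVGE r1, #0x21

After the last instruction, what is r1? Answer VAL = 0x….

VAL = 0x21

[0] flags=1000 → (cmp)
[1] flags=1000 VS?F → skip
[2] flags=1000 EQ?F → skip
[3] flags=0010 → (cmp)
[4] flags=0010 VS?F → skip
[5] flags=0010 MI?F → skip
[6] flags=0010 GE?T → r1=0x21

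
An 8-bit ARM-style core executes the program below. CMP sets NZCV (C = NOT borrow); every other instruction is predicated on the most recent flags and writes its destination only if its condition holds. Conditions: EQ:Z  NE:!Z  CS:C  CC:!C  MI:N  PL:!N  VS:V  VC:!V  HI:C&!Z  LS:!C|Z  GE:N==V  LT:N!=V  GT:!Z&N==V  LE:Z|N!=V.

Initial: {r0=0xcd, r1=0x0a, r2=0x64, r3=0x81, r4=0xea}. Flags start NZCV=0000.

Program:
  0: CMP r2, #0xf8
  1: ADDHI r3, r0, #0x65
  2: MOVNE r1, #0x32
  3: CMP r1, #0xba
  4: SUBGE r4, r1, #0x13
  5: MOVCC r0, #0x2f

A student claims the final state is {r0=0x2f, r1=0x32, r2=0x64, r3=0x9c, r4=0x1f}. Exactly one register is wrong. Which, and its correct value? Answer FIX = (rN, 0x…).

[0] flags=0000 → (cmp)
[1] flags=0000 HI?F → skip
[2] flags=0000 NE?T → r1=0x32
[3] flags=0000 → (cmp)
[4] flags=0000 GE?T → r4=0x1f
[5] flags=0000 CC?T → r0=0x2f

FIX = (r3, 0x81)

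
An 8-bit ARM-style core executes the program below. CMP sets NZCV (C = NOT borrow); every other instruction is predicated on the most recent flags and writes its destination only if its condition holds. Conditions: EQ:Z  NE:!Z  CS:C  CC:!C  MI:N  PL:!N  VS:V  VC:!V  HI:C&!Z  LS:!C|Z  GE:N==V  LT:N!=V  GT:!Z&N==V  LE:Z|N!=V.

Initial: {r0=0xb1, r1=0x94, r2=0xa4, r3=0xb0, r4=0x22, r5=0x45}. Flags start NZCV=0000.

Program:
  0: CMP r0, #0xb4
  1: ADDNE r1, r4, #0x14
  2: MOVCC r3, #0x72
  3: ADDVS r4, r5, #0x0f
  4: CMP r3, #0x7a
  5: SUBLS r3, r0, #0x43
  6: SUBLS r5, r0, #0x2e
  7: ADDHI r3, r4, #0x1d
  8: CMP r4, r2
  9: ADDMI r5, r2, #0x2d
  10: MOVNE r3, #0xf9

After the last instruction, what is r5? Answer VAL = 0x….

0: ✓ CMP  NZCV=1000
1: ✓ ADDNE  r1←0x36
2: ✓ MOVCC  r3←0x72
3: · ADDVS
4: ✓ CMP  NZCV=1000
5: ✓ SUBLS  r3←0x6e
6: ✓ SUBLS  r5←0x83
7: · ADDHI
8: ✓ CMP  NZCV=0000
9: · ADDMI
10: ✓ MOVNE  r3←0xf9

VAL = 0x83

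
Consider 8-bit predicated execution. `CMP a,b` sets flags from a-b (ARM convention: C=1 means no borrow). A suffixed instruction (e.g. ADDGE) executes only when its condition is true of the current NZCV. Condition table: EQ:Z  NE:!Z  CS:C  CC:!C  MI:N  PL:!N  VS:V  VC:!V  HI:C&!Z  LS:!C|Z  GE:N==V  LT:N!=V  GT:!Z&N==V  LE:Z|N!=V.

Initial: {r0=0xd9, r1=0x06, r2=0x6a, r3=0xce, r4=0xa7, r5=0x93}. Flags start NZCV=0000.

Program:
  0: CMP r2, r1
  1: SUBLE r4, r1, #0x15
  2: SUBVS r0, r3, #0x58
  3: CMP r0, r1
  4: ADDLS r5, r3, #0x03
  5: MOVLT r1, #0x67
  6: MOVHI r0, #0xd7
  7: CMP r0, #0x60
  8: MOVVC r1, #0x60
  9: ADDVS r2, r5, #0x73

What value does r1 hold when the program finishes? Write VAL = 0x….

VAL = 0x67

[0] flags=0010 → (cmp)
[1] flags=0010 LE?F → skip
[2] flags=0010 VS?F → skip
[3] flags=1010 → (cmp)
[4] flags=1010 LS?F → skip
[5] flags=1010 LT?T → r1=0x67
[6] flags=1010 HI?T → r0=0xd7
[7] flags=0011 → (cmp)
[8] flags=0011 VC?F → skip
[9] flags=0011 VS?T → r2=0x06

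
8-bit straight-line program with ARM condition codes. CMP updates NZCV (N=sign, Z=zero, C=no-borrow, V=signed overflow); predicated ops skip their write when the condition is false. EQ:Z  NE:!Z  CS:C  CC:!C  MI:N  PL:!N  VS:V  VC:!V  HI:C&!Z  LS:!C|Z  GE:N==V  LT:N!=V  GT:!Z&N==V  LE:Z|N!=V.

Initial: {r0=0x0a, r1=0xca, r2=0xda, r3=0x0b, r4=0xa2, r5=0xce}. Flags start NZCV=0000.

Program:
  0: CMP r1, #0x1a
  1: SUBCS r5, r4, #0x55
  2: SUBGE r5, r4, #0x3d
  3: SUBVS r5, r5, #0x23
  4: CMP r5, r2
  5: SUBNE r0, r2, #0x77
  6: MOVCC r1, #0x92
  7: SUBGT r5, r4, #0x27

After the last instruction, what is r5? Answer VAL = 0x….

VAL = 0x7b

[0] flags=1010 → (cmp)
[1] flags=1010 CS?T → r5=0x4d
[2] flags=1010 GE?F → skip
[3] flags=1010 VS?F → skip
[4] flags=0000 → (cmp)
[5] flags=0000 NE?T → r0=0x63
[6] flags=0000 CC?T → r1=0x92
[7] flags=0000 GT?T → r5=0x7b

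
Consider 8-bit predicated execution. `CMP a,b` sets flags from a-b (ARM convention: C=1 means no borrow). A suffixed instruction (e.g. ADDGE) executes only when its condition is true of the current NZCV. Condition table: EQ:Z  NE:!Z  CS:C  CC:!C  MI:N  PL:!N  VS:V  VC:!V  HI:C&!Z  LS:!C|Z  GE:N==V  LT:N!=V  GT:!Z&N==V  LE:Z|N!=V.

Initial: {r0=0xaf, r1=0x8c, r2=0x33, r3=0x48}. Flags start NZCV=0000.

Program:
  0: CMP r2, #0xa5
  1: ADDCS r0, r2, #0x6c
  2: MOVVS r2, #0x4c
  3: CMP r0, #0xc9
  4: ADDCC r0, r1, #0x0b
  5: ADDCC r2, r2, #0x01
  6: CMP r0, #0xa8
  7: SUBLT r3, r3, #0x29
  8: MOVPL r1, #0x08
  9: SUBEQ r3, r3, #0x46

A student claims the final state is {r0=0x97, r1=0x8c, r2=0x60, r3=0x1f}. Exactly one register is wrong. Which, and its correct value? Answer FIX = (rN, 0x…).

FIX = (r2, 0x4d)

0: ✓ CMP  NZCV=1001
1: · ADDCS
2: ✓ MOVVS  r2←0x4c
3: ✓ CMP  NZCV=1000
4: ✓ ADDCC  r0←0x97
5: ✓ ADDCC  r2←0x4d
6: ✓ CMP  NZCV=1000
7: ✓ SUBLT  r3←0x1f
8: · MOVPL
9: · SUBEQ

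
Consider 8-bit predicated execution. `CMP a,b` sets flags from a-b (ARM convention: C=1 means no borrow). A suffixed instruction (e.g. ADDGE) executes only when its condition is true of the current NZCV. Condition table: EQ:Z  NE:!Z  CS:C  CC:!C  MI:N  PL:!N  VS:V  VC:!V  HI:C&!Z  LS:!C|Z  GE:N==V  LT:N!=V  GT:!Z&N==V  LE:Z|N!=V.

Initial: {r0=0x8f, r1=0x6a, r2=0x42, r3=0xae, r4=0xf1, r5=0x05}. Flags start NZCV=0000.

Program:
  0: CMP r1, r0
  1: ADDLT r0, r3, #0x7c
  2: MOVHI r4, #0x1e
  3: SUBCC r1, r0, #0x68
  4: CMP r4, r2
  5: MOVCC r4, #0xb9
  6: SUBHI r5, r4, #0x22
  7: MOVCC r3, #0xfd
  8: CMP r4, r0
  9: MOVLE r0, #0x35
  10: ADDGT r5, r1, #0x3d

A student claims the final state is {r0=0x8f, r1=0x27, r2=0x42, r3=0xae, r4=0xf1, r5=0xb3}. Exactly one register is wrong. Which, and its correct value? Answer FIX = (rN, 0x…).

[0] flags=1001 → (cmp)
[1] flags=1001 LT?F → skip
[2] flags=1001 HI?F → skip
[3] flags=1001 CC?T → r1=0x27
[4] flags=1010 → (cmp)
[5] flags=1010 CC?F → skip
[6] flags=1010 HI?T → r5=0xcf
[7] flags=1010 CC?F → skip
[8] flags=0010 → (cmp)
[9] flags=0010 LE?F → skip
[10] flags=0010 GT?T → r5=0x64

FIX = (r5, 0x64)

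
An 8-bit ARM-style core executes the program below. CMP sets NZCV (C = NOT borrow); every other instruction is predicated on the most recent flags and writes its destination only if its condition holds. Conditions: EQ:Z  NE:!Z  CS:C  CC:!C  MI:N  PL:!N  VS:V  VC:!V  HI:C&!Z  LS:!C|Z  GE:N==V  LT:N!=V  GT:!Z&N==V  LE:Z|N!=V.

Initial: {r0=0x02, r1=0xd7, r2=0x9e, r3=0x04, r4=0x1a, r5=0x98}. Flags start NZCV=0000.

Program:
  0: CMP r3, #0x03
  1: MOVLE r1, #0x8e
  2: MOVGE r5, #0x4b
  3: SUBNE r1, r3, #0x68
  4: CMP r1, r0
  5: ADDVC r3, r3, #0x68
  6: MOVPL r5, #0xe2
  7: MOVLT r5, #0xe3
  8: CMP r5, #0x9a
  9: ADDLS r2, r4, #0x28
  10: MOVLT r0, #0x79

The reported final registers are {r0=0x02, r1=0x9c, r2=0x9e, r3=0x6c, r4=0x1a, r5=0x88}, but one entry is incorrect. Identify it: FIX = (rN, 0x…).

0: ✓ CMP  NZCV=0010
1: · MOVLE
2: ✓ MOVGE  r5←0x4b
3: ✓ SUBNE  r1←0x9c
4: ✓ CMP  NZCV=1010
5: ✓ ADDVC  r3←0x6c
6: · MOVPL
7: ✓ MOVLT  r5←0xe3
8: ✓ CMP  NZCV=0010
9: · ADDLS
10: · MOVLT

FIX = (r5, 0xe3)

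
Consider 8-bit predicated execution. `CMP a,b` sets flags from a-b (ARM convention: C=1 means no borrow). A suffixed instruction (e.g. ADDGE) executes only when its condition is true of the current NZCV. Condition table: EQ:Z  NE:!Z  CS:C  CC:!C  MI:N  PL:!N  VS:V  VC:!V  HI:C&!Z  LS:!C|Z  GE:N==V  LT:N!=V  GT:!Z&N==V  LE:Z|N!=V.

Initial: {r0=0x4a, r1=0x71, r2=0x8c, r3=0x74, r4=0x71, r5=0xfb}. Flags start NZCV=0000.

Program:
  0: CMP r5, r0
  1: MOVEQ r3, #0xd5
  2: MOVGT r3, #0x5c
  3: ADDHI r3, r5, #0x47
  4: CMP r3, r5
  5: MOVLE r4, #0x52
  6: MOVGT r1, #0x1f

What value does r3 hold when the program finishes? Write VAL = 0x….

VAL = 0x42

[0] flags=1010 → (cmp)
[1] flags=1010 EQ?F → skip
[2] flags=1010 GT?F → skip
[3] flags=1010 HI?T → r3=0x42
[4] flags=0000 → (cmp)
[5] flags=0000 LE?F → skip
[6] flags=0000 GT?T → r1=0x1f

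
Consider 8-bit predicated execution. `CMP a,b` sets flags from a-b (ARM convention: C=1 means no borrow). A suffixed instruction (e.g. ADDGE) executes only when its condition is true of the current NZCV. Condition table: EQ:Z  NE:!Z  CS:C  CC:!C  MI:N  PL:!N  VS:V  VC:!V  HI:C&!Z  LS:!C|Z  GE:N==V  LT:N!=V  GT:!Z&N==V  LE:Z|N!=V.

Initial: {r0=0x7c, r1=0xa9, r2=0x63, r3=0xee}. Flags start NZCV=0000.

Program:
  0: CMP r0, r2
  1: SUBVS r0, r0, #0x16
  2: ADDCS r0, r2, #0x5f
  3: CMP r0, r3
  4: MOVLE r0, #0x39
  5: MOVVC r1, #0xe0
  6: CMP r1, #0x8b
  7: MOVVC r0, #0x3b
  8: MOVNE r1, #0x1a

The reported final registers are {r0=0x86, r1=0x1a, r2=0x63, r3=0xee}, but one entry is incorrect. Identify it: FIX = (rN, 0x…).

FIX = (r0, 0x3b)

[0] flags=0010 → (cmp)
[1] flags=0010 VS?F → skip
[2] flags=0010 CS?T → r0=0xc2
[3] flags=1000 → (cmp)
[4] flags=1000 LE?T → r0=0x39
[5] flags=1000 VC?T → r1=0xe0
[6] flags=0010 → (cmp)
[7] flags=0010 VC?T → r0=0x3b
[8] flags=0010 NE?T → r1=0x1a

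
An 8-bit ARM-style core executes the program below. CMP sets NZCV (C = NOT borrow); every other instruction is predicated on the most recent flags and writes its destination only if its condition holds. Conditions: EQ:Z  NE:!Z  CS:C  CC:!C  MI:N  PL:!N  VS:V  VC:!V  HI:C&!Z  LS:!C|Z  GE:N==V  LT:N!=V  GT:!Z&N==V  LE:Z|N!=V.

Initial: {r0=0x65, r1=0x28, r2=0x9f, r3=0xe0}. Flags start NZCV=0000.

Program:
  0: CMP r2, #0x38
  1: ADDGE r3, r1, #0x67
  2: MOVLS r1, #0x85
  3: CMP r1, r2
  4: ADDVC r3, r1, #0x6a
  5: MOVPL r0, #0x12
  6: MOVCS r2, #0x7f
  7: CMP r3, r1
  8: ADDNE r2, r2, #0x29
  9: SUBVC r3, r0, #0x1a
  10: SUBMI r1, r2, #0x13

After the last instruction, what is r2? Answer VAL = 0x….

[0] flags=0011 → (cmp)
[1] flags=0011 GE?F → skip
[2] flags=0011 LS?F → skip
[3] flags=1001 → (cmp)
[4] flags=1001 VC?F → skip
[5] flags=1001 PL?F → skip
[6] flags=1001 CS?F → skip
[7] flags=1010 → (cmp)
[8] flags=1010 NE?T → r2=0xc8
[9] flags=1010 VC?T → r3=0x4b
[10] flags=1010 MI?T → r1=0xb5

VAL = 0xc8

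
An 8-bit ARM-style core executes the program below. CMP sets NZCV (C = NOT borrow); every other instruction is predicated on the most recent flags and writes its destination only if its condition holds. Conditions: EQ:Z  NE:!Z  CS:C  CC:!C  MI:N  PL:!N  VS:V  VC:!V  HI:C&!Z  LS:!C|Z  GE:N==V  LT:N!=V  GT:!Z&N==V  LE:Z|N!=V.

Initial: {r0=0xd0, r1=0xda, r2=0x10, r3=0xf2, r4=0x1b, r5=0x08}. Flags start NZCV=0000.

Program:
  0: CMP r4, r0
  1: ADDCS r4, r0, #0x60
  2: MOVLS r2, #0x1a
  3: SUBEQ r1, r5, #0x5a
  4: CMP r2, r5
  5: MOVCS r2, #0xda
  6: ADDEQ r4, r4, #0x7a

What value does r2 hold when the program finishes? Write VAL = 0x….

0: ✓ CMP  NZCV=0000
1: · ADDCS
2: ✓ MOVLS  r2←0x1a
3: · SUBEQ
4: ✓ CMP  NZCV=0010
5: ✓ MOVCS  r2←0xda
6: · ADDEQ

VAL = 0xda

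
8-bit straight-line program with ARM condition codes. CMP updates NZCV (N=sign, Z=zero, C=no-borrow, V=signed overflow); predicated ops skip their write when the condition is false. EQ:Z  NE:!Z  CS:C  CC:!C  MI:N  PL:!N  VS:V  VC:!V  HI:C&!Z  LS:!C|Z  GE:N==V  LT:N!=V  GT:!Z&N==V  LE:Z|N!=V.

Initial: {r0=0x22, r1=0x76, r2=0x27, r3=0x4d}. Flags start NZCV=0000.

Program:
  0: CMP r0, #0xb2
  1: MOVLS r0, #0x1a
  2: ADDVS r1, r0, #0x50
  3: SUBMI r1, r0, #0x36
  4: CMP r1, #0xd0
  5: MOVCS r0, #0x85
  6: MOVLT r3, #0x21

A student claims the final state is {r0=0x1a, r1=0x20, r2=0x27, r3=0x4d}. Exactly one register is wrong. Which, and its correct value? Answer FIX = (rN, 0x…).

0: ✓ CMP  NZCV=0000
1: ✓ MOVLS  r0←0x1a
2: · ADDVS
3: · SUBMI
4: ✓ CMP  NZCV=1001
5: · MOVCS
6: · MOVLT

FIX = (r1, 0x76)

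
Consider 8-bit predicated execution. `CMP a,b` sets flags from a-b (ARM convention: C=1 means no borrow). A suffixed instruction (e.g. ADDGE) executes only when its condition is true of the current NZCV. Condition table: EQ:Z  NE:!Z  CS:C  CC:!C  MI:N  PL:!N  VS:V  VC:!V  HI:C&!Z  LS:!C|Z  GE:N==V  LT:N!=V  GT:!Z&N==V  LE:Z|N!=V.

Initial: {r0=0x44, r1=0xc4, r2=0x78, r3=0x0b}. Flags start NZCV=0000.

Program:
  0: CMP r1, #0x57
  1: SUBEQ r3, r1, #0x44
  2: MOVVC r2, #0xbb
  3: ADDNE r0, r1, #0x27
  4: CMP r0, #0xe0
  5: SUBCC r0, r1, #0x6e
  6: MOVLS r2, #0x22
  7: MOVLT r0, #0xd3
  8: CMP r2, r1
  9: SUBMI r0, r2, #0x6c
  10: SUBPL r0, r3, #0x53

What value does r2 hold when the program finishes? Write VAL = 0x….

VAL = 0x78

[0] flags=0011 → (cmp)
[1] flags=0011 EQ?F → skip
[2] flags=0011 VC?F → skip
[3] flags=0011 NE?T → r0=0xeb
[4] flags=0010 → (cmp)
[5] flags=0010 CC?F → skip
[6] flags=0010 LS?F → skip
[7] flags=0010 LT?F → skip
[8] flags=1001 → (cmp)
[9] flags=1001 MI?T → r0=0x0c
[10] flags=1001 PL?F → skip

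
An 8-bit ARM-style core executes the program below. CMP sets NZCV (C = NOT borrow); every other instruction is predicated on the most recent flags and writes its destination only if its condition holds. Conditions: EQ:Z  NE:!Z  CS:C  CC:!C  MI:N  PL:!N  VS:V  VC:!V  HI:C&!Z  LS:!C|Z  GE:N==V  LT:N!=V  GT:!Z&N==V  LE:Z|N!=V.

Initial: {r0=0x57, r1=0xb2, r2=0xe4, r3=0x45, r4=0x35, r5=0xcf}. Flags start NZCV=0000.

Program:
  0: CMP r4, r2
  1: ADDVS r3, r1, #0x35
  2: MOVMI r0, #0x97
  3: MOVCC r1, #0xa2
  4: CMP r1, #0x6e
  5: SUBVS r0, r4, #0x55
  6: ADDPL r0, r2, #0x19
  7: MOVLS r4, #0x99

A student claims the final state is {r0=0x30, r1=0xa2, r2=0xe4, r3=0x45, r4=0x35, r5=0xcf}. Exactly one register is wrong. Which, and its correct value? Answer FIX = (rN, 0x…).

[0] flags=0000 → (cmp)
[1] flags=0000 VS?F → skip
[2] flags=0000 MI?F → skip
[3] flags=0000 CC?T → r1=0xa2
[4] flags=0011 → (cmp)
[5] flags=0011 VS?T → r0=0xe0
[6] flags=0011 PL?T → r0=0xfd
[7] flags=0011 LS?F → skip

FIX = (r0, 0xfd)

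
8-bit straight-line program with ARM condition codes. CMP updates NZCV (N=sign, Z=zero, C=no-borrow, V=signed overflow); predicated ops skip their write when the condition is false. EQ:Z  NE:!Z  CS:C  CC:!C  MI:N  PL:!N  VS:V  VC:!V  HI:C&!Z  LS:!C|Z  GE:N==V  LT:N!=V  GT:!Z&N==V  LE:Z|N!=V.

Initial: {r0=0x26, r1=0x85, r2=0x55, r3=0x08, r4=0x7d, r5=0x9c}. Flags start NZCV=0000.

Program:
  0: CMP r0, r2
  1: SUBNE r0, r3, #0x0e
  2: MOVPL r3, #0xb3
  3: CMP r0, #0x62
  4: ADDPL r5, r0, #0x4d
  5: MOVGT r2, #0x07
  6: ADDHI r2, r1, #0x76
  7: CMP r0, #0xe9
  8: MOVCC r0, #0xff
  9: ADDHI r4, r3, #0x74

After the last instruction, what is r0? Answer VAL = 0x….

VAL = 0xfa

[0] flags=1000 → (cmp)
[1] flags=1000 NE?T → r0=0xfa
[2] flags=1000 PL?F → skip
[3] flags=1010 → (cmp)
[4] flags=1010 PL?F → skip
[5] flags=1010 GT?F → skip
[6] flags=1010 HI?T → r2=0xfb
[7] flags=0010 → (cmp)
[8] flags=0010 CC?F → skip
[9] flags=0010 HI?T → r4=0x7c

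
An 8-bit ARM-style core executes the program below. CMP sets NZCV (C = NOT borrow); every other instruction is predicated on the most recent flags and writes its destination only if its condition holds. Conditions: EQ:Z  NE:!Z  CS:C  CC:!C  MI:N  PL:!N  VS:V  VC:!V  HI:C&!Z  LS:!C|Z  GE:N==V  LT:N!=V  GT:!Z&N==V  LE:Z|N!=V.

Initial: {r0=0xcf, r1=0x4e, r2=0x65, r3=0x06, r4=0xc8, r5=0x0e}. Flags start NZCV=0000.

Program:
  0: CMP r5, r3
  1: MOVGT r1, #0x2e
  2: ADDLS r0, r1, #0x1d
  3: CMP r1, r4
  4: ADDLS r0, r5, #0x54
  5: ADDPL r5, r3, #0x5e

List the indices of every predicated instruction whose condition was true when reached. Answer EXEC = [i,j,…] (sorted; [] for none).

EXEC = [1,4,5]

0: ✓ CMP  NZCV=0010
1: ✓ MOVGT  r1←0x2e
2: · ADDLS
3: ✓ CMP  NZCV=0000
4: ✓ ADDLS  r0←0x62
5: ✓ ADDPL  r5←0x64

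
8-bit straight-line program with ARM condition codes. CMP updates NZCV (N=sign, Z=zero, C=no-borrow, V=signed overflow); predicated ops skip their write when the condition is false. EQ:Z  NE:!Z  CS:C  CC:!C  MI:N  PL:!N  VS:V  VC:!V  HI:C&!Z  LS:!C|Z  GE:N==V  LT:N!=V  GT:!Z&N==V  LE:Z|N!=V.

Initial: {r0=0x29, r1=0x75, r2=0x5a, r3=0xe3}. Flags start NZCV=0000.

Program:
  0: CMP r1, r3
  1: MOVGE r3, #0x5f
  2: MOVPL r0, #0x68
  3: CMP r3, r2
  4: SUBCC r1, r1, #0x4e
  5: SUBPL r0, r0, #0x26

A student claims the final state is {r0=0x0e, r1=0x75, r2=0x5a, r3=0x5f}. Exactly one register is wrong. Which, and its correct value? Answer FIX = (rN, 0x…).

FIX = (r0, 0x03)

[0] flags=1001 → (cmp)
[1] flags=1001 GE?T → r3=0x5f
[2] flags=1001 PL?F → skip
[3] flags=0010 → (cmp)
[4] flags=0010 CC?F → skip
[5] flags=0010 PL?T → r0=0x03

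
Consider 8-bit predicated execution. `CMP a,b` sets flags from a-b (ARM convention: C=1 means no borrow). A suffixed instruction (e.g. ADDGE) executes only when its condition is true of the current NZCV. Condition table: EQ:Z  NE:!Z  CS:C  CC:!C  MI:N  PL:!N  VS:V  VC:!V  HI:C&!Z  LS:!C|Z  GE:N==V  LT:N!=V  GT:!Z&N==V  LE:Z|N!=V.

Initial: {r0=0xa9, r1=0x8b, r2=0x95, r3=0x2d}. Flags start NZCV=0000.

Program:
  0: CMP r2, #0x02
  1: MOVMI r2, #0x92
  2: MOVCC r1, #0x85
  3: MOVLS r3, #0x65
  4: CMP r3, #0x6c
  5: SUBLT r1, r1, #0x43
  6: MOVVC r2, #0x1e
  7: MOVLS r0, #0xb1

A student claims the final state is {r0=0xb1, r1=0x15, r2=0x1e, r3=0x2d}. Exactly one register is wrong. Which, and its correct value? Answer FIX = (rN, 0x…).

FIX = (r1, 0x48)

[0] flags=1010 → (cmp)
[1] flags=1010 MI?T → r2=0x92
[2] flags=1010 CC?F → skip
[3] flags=1010 LS?F → skip
[4] flags=1000 → (cmp)
[5] flags=1000 LT?T → r1=0x48
[6] flags=1000 VC?T → r2=0x1e
[7] flags=1000 LS?T → r0=0xb1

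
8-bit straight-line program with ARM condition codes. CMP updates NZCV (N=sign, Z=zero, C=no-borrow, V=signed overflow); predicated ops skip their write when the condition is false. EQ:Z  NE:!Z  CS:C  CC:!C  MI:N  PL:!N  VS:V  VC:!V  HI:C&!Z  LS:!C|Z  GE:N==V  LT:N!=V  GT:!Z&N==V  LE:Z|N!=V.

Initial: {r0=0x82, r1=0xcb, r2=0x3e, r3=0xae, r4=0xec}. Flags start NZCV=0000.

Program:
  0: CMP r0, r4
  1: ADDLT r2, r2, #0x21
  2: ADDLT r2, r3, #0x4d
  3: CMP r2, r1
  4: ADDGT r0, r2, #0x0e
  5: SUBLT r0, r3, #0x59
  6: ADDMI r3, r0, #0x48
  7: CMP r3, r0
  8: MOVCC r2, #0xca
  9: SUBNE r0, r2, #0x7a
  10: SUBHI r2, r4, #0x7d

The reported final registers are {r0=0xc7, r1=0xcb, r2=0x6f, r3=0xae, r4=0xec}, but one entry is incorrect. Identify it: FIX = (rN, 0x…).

FIX = (r0, 0x81)

[0] flags=1000 → (cmp)
[1] flags=1000 LT?T → r2=0x5f
[2] flags=1000 LT?T → r2=0xfb
[3] flags=0010 → (cmp)
[4] flags=0010 GT?T → r0=0x09
[5] flags=0010 LT?F → skip
[6] flags=0010 MI?F → skip
[7] flags=1010 → (cmp)
[8] flags=1010 CC?F → skip
[9] flags=1010 NE?T → r0=0x81
[10] flags=1010 HI?T → r2=0x6f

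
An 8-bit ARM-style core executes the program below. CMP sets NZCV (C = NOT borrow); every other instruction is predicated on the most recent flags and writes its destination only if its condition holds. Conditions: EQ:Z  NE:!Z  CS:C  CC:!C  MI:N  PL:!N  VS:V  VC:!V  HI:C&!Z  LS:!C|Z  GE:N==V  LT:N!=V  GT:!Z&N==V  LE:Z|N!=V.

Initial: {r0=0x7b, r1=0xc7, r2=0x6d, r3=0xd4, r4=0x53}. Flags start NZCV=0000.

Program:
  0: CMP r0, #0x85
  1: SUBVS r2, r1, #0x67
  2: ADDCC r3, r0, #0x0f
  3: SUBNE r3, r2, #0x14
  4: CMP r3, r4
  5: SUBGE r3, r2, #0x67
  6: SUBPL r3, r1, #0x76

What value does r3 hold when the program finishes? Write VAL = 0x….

[0] flags=1001 → (cmp)
[1] flags=1001 VS?T → r2=0x60
[2] flags=1001 CC?T → r3=0x8a
[3] flags=1001 NE?T → r3=0x4c
[4] flags=1000 → (cmp)
[5] flags=1000 GE?F → skip
[6] flags=1000 PL?F → skip

VAL = 0x4c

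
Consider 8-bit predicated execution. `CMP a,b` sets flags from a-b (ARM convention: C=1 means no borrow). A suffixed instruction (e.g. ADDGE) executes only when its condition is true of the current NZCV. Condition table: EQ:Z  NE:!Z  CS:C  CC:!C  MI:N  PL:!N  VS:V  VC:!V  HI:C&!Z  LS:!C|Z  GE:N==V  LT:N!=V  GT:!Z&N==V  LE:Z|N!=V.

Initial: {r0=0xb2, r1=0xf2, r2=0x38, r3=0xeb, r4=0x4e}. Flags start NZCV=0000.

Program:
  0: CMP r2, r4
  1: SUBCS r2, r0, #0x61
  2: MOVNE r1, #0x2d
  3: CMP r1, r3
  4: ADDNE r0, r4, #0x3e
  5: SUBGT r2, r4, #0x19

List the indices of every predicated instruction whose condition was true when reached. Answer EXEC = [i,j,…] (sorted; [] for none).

EXEC = [2,4,5]

0: ✓ CMP  NZCV=1000
1: · SUBCS
2: ✓ MOVNE  r1←0x2d
3: ✓ CMP  NZCV=0000
4: ✓ ADDNE  r0←0x8c
5: ✓ SUBGT  r2←0x35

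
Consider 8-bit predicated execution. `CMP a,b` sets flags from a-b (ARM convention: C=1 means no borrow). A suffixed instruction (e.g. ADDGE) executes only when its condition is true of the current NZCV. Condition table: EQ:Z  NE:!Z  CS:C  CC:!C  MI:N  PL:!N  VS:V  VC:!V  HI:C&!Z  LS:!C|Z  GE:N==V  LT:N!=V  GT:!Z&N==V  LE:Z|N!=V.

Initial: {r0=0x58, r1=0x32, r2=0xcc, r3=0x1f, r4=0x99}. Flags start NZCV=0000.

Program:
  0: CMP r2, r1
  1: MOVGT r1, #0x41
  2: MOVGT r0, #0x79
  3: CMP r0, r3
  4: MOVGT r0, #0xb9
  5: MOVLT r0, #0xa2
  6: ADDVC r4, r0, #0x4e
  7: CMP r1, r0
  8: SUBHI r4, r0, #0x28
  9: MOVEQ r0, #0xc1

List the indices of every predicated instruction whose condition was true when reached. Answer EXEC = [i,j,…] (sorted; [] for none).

EXEC = [4,6]

[0] flags=1010 → (cmp)
[1] flags=1010 GT?F → skip
[2] flags=1010 GT?F → skip
[3] flags=0010 → (cmp)
[4] flags=0010 GT?T → r0=0xb9
[5] flags=0010 LT?F → skip
[6] flags=0010 VC?T → r4=0x07
[7] flags=0000 → (cmp)
[8] flags=0000 HI?F → skip
[9] flags=0000 EQ?F → skip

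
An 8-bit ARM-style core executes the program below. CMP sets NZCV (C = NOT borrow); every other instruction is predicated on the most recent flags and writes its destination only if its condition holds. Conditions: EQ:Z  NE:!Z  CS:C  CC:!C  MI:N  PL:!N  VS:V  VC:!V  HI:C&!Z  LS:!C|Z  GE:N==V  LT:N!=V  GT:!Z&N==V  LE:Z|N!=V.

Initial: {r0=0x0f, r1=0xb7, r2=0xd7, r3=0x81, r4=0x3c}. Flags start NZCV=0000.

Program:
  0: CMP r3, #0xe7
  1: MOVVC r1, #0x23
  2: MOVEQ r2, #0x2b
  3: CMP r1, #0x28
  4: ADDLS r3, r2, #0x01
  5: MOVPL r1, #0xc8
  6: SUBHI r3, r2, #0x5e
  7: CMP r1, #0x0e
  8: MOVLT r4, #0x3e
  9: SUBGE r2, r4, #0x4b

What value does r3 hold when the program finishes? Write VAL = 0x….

VAL = 0xd8

[0] flags=1000 → (cmp)
[1] flags=1000 VC?T → r1=0x23
[2] flags=1000 EQ?F → skip
[3] flags=1000 → (cmp)
[4] flags=1000 LS?T → r3=0xd8
[5] flags=1000 PL?F → skip
[6] flags=1000 HI?F → skip
[7] flags=0010 → (cmp)
[8] flags=0010 LT?F → skip
[9] flags=0010 GE?T → r2=0xf1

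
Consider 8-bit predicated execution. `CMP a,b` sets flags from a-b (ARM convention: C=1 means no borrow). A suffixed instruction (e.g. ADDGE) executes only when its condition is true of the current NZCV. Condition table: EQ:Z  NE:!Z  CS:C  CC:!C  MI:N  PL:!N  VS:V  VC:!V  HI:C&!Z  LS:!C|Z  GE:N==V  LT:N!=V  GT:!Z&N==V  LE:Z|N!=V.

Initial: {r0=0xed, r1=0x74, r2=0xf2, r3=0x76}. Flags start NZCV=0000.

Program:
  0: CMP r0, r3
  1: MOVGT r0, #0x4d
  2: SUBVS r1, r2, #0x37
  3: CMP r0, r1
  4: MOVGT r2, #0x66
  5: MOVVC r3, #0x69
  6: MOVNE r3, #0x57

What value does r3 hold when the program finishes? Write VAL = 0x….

VAL = 0x57

0: ✓ CMP  NZCV=0011
1: · MOVGT
2: ✓ SUBVS  r1←0xbb
3: ✓ CMP  NZCV=0010
4: ✓ MOVGT  r2←0x66
5: ✓ MOVVC  r3←0x69
6: ✓ MOVNE  r3←0x57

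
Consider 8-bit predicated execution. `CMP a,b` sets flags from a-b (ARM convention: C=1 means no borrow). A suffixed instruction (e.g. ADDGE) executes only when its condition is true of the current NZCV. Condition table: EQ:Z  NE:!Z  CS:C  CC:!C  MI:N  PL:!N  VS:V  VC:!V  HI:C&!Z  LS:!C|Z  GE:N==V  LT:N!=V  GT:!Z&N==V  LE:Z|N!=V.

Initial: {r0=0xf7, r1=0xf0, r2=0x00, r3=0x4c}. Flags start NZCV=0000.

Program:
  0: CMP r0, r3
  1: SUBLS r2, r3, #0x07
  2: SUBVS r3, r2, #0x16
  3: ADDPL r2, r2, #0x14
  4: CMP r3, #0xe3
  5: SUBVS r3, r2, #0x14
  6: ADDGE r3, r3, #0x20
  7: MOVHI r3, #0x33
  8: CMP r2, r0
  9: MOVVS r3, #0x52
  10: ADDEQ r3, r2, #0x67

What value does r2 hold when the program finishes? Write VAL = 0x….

0: ✓ CMP  NZCV=1010
1: · SUBLS
2: · SUBVS
3: · ADDPL
4: ✓ CMP  NZCV=0000
5: · SUBVS
6: ✓ ADDGE  r3←0x6c
7: · MOVHI
8: ✓ CMP  NZCV=0000
9: · MOVVS
10: · ADDEQ

VAL = 0x00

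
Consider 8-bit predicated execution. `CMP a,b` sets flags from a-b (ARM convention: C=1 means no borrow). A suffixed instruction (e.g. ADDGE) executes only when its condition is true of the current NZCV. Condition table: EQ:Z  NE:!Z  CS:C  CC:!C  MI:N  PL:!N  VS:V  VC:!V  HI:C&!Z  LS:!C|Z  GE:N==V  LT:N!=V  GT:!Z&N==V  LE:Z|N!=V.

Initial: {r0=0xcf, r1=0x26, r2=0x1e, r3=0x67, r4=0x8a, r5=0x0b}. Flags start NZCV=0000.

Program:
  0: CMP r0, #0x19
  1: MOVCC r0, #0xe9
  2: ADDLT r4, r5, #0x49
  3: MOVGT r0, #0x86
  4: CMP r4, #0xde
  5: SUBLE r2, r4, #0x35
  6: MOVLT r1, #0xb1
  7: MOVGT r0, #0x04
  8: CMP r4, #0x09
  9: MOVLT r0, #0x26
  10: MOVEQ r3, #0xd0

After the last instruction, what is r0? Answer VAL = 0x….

VAL = 0x04

0: ✓ CMP  NZCV=1010
1: · MOVCC
2: ✓ ADDLT  r4←0x54
3: · MOVGT
4: ✓ CMP  NZCV=0000
5: · SUBLE
6: · MOVLT
7: ✓ MOVGT  r0←0x04
8: ✓ CMP  NZCV=0010
9: · MOVLT
10: · MOVEQ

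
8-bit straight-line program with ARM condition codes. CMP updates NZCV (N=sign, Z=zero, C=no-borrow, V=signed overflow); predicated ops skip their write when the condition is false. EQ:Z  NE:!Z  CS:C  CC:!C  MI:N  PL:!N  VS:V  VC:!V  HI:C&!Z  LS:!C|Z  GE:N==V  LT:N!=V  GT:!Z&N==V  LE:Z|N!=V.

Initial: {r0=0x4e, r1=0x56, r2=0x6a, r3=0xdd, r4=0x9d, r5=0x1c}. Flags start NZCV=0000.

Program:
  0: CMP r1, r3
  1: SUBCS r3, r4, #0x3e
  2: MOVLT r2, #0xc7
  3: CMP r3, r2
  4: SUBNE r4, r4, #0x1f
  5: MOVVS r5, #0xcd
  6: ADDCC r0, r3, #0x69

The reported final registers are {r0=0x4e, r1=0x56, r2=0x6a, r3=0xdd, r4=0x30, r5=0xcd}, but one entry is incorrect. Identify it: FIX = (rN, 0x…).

[0] flags=0000 → (cmp)
[1] flags=0000 CS?F → skip
[2] flags=0000 LT?F → skip
[3] flags=0011 → (cmp)
[4] flags=0011 NE?T → r4=0x7e
[5] flags=0011 VS?T → r5=0xcd
[6] flags=0011 CC?F → skip

FIX = (r4, 0x7e)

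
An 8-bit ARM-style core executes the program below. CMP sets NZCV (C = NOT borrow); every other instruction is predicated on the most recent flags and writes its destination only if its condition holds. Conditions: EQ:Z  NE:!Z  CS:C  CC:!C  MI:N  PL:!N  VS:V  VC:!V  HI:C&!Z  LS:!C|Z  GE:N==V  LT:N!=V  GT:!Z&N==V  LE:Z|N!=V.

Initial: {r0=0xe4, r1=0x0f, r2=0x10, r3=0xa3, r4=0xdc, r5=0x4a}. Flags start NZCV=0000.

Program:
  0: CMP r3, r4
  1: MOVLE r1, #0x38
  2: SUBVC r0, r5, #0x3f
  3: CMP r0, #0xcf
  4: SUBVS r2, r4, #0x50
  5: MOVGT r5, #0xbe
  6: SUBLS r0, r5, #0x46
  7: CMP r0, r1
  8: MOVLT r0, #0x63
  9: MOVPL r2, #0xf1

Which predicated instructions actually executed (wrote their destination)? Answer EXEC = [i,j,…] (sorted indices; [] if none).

[0] flags=1000 → (cmp)
[1] flags=1000 LE?T → r1=0x38
[2] flags=1000 VC?T → r0=0x0b
[3] flags=0000 → (cmp)
[4] flags=0000 VS?F → skip
[5] flags=0000 GT?T → r5=0xbe
[6] flags=0000 LS?T → r0=0x78
[7] flags=0010 → (cmp)
[8] flags=0010 LT?F → skip
[9] flags=0010 PL?T → r2=0xf1

EXEC = [1,2,5,6,9]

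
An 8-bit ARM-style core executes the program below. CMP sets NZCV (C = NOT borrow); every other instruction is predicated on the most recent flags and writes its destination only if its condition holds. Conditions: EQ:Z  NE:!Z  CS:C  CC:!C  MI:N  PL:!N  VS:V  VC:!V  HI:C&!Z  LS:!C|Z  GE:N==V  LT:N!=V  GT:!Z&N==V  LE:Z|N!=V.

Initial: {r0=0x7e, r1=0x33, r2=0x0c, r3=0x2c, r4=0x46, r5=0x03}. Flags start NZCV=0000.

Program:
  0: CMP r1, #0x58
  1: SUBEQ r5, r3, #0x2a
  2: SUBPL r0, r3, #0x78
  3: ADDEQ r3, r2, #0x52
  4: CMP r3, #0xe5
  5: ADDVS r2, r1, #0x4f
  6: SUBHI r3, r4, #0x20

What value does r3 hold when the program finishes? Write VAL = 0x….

[0] flags=1000 → (cmp)
[1] flags=1000 EQ?F → skip
[2] flags=1000 PL?F → skip
[3] flags=1000 EQ?F → skip
[4] flags=0000 → (cmp)
[5] flags=0000 VS?F → skip
[6] flags=0000 HI?F → skip

VAL = 0x2c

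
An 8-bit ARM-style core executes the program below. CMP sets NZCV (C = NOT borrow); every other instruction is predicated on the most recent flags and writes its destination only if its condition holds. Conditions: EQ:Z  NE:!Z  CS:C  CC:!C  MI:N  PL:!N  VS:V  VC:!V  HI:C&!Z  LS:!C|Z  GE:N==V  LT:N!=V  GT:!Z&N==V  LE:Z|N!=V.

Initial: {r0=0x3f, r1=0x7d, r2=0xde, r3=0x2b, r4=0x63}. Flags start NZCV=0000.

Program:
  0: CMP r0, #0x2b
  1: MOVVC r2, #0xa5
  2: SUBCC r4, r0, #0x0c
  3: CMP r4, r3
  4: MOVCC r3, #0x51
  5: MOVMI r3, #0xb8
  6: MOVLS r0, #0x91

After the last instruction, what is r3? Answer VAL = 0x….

VAL = 0x2b

0: ✓ CMP  NZCV=0010
1: ✓ MOVVC  r2←0xa5
2: · SUBCC
3: ✓ CMP  NZCV=0010
4: · MOVCC
5: · MOVMI
6: · MOVLS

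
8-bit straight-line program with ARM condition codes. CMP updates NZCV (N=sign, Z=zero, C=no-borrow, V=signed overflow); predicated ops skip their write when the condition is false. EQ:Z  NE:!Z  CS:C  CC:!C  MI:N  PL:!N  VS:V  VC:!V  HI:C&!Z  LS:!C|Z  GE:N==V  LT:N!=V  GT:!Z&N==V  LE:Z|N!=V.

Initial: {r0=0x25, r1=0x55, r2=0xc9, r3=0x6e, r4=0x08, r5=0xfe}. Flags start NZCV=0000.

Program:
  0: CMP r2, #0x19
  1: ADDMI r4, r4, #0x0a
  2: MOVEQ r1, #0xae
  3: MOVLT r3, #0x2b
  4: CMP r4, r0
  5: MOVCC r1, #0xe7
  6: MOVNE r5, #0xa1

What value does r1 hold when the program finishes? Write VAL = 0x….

VAL = 0xe7

0: ✓ CMP  NZCV=1010
1: ✓ ADDMI  r4←0x12
2: · MOVEQ
3: ✓ MOVLT  r3←0x2b
4: ✓ CMP  NZCV=1000
5: ✓ MOVCC  r1←0xe7
6: ✓ MOVNE  r5←0xa1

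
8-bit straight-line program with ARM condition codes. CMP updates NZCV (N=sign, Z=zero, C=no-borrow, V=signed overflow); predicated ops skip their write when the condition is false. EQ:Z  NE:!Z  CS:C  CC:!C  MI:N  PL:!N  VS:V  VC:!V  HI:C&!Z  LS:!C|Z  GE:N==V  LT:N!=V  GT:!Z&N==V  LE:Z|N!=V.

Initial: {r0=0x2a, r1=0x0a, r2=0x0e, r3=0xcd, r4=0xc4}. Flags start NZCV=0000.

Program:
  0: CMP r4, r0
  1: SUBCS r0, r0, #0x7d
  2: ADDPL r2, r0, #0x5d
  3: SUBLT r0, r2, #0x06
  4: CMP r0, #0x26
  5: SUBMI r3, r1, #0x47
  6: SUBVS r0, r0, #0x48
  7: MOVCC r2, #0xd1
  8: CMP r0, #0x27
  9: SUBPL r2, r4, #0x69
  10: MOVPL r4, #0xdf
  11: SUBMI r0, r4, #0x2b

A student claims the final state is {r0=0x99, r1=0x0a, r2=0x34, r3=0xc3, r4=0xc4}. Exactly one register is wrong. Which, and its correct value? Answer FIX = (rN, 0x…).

0: ✓ CMP  NZCV=1010
1: ✓ SUBCS  r0←0xad
2: · ADDPL
3: ✓ SUBLT  r0←0x08
4: ✓ CMP  NZCV=1000
5: ✓ SUBMI  r3←0xc3
6: · SUBVS
7: ✓ MOVCC  r2←0xd1
8: ✓ CMP  NZCV=1000
9: · SUBPL
10: · MOVPL
11: ✓ SUBMI  r0←0x99

FIX = (r2, 0xd1)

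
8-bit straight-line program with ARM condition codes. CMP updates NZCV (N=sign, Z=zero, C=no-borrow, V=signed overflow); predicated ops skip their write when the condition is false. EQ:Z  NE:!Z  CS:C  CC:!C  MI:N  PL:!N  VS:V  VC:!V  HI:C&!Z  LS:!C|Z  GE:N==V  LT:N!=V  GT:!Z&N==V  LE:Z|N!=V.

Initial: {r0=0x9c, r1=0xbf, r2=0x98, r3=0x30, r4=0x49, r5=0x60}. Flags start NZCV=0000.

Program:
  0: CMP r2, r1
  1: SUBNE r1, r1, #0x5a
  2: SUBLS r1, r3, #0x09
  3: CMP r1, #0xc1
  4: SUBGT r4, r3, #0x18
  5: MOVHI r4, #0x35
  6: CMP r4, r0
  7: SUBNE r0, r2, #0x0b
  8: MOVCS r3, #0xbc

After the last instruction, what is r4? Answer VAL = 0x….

[0] flags=1000 → (cmp)
[1] flags=1000 NE?T → r1=0x65
[2] flags=1000 LS?T → r1=0x27
[3] flags=0000 → (cmp)
[4] flags=0000 GT?T → r4=0x18
[5] flags=0000 HI?F → skip
[6] flags=0000 → (cmp)
[7] flags=0000 NE?T → r0=0x8d
[8] flags=0000 CS?F → skip

VAL = 0x18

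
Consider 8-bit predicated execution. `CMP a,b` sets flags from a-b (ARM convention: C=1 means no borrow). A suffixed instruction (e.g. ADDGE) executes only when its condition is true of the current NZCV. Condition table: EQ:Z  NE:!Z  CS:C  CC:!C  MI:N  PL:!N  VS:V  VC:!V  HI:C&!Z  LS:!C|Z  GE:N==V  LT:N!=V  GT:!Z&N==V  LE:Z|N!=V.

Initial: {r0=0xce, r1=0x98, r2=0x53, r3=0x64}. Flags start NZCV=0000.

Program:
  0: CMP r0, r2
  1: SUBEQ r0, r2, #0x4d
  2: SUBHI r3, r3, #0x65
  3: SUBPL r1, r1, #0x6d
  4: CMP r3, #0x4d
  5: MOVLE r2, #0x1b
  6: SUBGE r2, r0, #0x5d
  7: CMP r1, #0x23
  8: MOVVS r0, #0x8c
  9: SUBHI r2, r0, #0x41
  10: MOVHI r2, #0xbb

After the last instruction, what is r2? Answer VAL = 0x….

VAL = 0xbb

0: ✓ CMP  NZCV=0011
1: · SUBEQ
2: ✓ SUBHI  r3←0xff
3: ✓ SUBPL  r1←0x2b
4: ✓ CMP  NZCV=1010
5: ✓ MOVLE  r2←0x1b
6: · SUBGE
7: ✓ CMP  NZCV=0010
8: · MOVVS
9: ✓ SUBHI  r2←0x8d
10: ✓ MOVHI  r2←0xbb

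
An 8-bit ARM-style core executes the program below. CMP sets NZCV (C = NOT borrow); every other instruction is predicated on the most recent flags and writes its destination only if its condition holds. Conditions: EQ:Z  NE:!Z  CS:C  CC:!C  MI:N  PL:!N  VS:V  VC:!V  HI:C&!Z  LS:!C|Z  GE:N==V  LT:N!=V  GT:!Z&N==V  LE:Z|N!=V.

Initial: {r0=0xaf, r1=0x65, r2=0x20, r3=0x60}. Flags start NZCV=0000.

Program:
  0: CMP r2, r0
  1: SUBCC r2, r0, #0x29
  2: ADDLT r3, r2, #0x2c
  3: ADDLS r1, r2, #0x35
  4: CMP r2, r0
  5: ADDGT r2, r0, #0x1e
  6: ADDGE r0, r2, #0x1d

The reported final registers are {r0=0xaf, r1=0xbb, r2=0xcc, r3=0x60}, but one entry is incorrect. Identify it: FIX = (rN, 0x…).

FIX = (r2, 0x86)

[0] flags=0000 → (cmp)
[1] flags=0000 CC?T → r2=0x86
[2] flags=0000 LT?F → skip
[3] flags=0000 LS?T → r1=0xbb
[4] flags=1000 → (cmp)
[5] flags=1000 GT?F → skip
[6] flags=1000 GE?F → skip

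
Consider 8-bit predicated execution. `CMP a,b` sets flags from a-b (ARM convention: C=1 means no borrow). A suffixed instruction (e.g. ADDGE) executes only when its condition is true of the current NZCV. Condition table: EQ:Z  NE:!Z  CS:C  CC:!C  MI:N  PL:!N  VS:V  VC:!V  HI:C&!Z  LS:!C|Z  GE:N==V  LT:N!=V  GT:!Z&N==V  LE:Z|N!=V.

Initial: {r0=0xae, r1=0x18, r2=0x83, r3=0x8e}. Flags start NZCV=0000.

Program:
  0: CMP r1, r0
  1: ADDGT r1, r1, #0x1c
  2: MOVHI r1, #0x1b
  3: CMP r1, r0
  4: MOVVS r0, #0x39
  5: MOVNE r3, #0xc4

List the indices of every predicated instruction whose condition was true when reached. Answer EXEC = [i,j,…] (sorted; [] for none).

EXEC = [1,4,5]

[0] flags=0000 → (cmp)
[1] flags=0000 GT?T → r1=0x34
[2] flags=0000 HI?F → skip
[3] flags=1001 → (cmp)
[4] flags=1001 VS?T → r0=0x39
[5] flags=1001 NE?T → r3=0xc4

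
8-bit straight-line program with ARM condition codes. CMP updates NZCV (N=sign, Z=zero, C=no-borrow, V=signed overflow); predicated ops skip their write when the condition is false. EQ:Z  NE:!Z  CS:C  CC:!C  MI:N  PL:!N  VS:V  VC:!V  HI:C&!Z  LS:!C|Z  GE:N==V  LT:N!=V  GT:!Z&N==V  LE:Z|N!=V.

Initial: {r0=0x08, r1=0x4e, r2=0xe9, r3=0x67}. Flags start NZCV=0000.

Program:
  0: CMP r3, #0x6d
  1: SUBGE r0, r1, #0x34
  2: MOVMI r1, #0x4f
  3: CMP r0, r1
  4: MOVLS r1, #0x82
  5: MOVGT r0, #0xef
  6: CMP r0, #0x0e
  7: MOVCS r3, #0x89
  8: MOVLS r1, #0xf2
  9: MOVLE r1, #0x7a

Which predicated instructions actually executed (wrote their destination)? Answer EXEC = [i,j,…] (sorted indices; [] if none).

EXEC = [2,4,8,9]

0: ✓ CMP  NZCV=1000
1: · SUBGE
2: ✓ MOVMI  r1←0x4f
3: ✓ CMP  NZCV=1000
4: ✓ MOVLS  r1←0x82
5: · MOVGT
6: ✓ CMP  NZCV=1000
7: · MOVCS
8: ✓ MOVLS  r1←0xf2
9: ✓ MOVLE  r1←0x7a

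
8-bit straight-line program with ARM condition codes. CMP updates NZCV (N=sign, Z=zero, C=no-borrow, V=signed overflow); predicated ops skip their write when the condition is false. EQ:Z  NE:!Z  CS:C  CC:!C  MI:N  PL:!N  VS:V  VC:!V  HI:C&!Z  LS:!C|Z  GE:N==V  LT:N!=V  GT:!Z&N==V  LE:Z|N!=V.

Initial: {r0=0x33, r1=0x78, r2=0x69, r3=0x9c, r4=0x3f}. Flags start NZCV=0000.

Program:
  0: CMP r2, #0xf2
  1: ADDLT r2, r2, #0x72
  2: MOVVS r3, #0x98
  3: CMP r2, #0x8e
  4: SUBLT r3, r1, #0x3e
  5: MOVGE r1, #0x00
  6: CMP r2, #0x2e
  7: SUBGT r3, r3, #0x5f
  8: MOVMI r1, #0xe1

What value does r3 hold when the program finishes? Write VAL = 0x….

[0] flags=0000 → (cmp)
[1] flags=0000 LT?F → skip
[2] flags=0000 VS?F → skip
[3] flags=1001 → (cmp)
[4] flags=1001 LT?F → skip
[5] flags=1001 GE?T → r1=0x00
[6] flags=0010 → (cmp)
[7] flags=0010 GT?T → r3=0x3d
[8] flags=0010 MI?F → skip

VAL = 0x3d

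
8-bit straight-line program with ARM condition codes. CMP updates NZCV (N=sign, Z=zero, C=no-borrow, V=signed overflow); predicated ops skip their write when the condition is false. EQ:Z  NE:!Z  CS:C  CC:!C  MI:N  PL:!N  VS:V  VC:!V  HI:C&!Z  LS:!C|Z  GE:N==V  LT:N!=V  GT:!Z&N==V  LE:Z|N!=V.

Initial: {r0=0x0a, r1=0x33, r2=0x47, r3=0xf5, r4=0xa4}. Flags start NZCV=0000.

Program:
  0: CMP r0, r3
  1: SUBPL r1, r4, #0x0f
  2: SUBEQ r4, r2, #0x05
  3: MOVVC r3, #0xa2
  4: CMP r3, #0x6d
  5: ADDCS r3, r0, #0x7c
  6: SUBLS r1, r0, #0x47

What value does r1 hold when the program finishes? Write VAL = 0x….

VAL = 0x95

[0] flags=0000 → (cmp)
[1] flags=0000 PL?T → r1=0x95
[2] flags=0000 EQ?F → skip
[3] flags=0000 VC?T → r3=0xa2
[4] flags=0011 → (cmp)
[5] flags=0011 CS?T → r3=0x86
[6] flags=0011 LS?F → skip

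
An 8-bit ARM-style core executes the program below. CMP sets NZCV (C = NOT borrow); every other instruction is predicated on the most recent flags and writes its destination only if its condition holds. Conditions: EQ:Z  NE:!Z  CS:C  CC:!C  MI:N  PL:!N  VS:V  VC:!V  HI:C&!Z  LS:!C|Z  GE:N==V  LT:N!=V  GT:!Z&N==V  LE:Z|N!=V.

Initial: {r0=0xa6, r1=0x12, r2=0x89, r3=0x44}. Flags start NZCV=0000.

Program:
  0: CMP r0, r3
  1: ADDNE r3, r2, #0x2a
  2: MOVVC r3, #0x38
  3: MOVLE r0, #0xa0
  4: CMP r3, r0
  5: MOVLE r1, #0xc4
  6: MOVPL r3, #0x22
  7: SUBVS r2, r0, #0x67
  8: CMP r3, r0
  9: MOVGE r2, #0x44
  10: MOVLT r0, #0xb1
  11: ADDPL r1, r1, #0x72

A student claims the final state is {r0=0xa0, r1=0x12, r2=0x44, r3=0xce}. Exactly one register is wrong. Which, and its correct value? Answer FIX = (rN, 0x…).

0: ✓ CMP  NZCV=0011
1: ✓ ADDNE  r3←0xb3
2: · MOVVC
3: ✓ MOVLE  r0←0xa0
4: ✓ CMP  NZCV=0010
5: · MOVLE
6: ✓ MOVPL  r3←0x22
7: · SUBVS
8: ✓ CMP  NZCV=1001
9: ✓ MOVGE  r2←0x44
10: · MOVLT
11: · ADDPL

FIX = (r3, 0x22)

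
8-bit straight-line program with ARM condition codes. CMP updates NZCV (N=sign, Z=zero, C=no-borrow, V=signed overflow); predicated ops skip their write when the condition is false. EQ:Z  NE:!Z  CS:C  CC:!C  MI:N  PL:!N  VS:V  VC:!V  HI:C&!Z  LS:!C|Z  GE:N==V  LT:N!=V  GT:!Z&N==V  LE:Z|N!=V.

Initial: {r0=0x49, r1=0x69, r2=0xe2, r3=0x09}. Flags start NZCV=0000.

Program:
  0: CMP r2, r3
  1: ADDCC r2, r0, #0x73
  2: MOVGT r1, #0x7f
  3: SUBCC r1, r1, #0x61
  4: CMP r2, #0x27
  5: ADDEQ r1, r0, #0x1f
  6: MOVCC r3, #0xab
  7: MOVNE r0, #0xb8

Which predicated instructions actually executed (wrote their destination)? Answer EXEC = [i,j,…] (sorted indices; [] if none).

EXEC = [7]

[0] flags=1010 → (cmp)
[1] flags=1010 CC?F → skip
[2] flags=1010 GT?F → skip
[3] flags=1010 CC?F → skip
[4] flags=1010 → (cmp)
[5] flags=1010 EQ?F → skip
[6] flags=1010 CC?F → skip
[7] flags=1010 NE?T → r0=0xb8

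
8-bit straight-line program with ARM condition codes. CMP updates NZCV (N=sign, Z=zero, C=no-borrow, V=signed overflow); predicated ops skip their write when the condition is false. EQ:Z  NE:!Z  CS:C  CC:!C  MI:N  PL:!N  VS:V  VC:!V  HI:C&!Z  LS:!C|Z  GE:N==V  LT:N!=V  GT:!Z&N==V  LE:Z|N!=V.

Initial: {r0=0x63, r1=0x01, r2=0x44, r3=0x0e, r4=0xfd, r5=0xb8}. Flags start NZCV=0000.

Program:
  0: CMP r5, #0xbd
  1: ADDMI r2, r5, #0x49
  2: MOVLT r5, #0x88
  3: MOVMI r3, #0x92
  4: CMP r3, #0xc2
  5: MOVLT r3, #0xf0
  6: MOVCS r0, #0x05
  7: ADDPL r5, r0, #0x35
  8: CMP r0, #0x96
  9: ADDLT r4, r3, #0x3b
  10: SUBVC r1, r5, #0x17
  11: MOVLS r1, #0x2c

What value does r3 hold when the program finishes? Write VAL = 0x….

VAL = 0xf0

[0] flags=1000 → (cmp)
[1] flags=1000 MI?T → r2=0x01
[2] flags=1000 LT?T → r5=0x88
[3] flags=1000 MI?T → r3=0x92
[4] flags=1000 → (cmp)
[5] flags=1000 LT?T → r3=0xf0
[6] flags=1000 CS?F → skip
[7] flags=1000 PL?F → skip
[8] flags=1001 → (cmp)
[9] flags=1001 LT?F → skip
[10] flags=1001 VC?F → skip
[11] flags=1001 LS?T → r1=0x2c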